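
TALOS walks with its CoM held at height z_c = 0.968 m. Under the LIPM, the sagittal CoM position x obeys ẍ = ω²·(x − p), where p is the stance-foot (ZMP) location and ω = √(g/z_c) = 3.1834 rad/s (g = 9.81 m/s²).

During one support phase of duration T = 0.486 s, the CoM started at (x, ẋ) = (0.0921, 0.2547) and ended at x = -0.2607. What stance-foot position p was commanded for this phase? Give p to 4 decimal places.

p = 0.4578

ωT = 3.1834·0.486 = 1.547132; cosh(ωT) = 2.455418, sinh(ωT) = 2.242561
x(T) = p + (x₀−p)·cosh(ωT) + (ẋ₀/ω)·sinh(ωT) ⇒ p·(1 − cosh) = x(T) − x₀·cosh − (ẋ₀/ω)·sinh
numerator   = -0.2607 − (0.0921)·2.455418 − (0.2547/3.1834)·2.242561 = -0.666269
denominator = 1 − 2.455418 = -1.455418
p = -0.666269 / -1.455418 = 0.4578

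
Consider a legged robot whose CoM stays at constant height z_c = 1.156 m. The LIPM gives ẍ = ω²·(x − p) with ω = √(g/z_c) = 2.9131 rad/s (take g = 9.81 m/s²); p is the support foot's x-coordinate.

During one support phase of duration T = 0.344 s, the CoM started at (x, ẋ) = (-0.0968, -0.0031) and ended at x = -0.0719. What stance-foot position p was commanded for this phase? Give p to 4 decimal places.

p = -0.1447

ωT = 2.9131·0.344 = 1.002106; cosh(ωT) = 1.545560, sinh(ωT) = 1.178454
x(T) = p + (x₀−p)·cosh(ωT) + (ẋ₀/ω)·sinh(ωT) ⇒ p·(1 − cosh) = x(T) − x₀·cosh − (ẋ₀/ω)·sinh
numerator   = -0.0719 − (-0.0968)·1.545560 − (-0.0031/2.9131)·1.178454 = 0.078964
denominator = 1 − 1.545560 = -0.545560
p = 0.078964 / -0.545560 = -0.1447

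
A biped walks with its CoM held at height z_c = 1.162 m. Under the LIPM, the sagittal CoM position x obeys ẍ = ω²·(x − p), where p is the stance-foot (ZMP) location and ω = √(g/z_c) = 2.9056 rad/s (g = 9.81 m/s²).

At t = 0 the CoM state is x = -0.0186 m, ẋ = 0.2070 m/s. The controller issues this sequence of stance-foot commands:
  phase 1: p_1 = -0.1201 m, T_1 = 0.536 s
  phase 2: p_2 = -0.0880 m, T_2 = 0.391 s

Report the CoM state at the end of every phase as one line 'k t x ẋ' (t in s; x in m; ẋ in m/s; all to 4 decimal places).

1 0.5360 0.2930 1.1819
2 0.9270 1.1347 3.5767

phase 1: p=-0.1201, T=0.536, ωT=1.557402, cosh=2.478577, sinh=2.267895; start (x,ẋ)=(-0.018600, 0.207000) → end (x,ẋ)=(0.293044, 1.181909)
phase 2: p=-0.0880, T=0.391, ωT=1.136090, cosh=1.717819, sinh=1.396747; start (x,ẋ)=(0.293044, 1.181909) → end (x,ẋ)=(1.134719, 3.576731)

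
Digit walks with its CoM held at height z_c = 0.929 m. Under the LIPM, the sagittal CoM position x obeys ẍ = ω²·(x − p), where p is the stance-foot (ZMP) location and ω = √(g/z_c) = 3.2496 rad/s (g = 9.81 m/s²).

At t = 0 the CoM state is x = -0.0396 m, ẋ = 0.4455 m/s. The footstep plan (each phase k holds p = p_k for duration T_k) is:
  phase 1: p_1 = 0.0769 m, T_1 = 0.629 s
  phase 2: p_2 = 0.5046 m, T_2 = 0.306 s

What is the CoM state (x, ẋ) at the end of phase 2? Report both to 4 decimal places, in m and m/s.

phase 1: p=0.0769, T=0.629, ωT=2.043998, cosh=3.925465, sinh=3.795956; start (x,ẋ)=(-0.039600, 0.445500) → end (x,ẋ)=(0.139985, 0.311728)
phase 2: p=0.5046, T=0.306, ωT=0.994378, cosh=1.536498, sinh=1.166544; start (x,ẋ)=(0.139985, 0.311728) → end (x,ẋ)=(0.056275, -0.903213)

x = 0.0563, ẋ = -0.9032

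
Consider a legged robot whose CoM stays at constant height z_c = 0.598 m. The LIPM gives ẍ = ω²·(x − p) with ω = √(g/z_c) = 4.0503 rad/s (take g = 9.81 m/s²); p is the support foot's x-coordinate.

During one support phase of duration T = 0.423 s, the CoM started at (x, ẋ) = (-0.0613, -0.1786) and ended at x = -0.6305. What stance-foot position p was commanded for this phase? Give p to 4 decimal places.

p = 0.1806

ωT = 4.0503·0.423 = 1.713277; cosh(ωT) = 2.863692, sinh(ωT) = 2.683417
x(T) = p + (x₀−p)·cosh(ωT) + (ẋ₀/ω)·sinh(ωT) ⇒ p·(1 − cosh) = x(T) − x₀·cosh − (ẋ₀/ω)·sinh
numerator   = -0.6305 − (-0.0613)·2.863692 − (-0.1786/4.0503)·2.683417 = -0.336629
denominator = 1 − 2.863692 = -1.863692
p = -0.336629 / -1.863692 = 0.1806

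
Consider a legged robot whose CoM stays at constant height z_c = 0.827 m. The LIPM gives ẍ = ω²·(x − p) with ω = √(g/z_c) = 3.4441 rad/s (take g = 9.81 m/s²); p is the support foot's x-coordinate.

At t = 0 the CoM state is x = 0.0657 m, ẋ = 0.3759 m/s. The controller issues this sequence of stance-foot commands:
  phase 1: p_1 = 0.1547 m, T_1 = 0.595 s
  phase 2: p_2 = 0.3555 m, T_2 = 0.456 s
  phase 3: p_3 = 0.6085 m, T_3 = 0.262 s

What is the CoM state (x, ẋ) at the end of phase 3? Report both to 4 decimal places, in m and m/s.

x = -0.0277, ẋ = -1.7721

phase 1: p=0.1547, T=0.595, ωT=2.049240, cosh=3.945414, sinh=3.816582; start (x,ẋ)=(0.065700, 0.375900) → end (x,ẋ)=(0.220112, 0.313204)
phase 2: p=0.3555, T=0.456, ωT=1.570510, cosh=2.508519, sinh=2.300580; start (x,ẋ)=(0.220112, 0.313204) → end (x,ẋ)=(0.225090, -0.287059)
phase 3: p=0.6085, T=0.262, ωT=0.902354, cosh=1.435507, sinh=1.029893; start (x,ẋ)=(0.225090, -0.287059) → end (x,ẋ)=(-0.027728, -1.772054)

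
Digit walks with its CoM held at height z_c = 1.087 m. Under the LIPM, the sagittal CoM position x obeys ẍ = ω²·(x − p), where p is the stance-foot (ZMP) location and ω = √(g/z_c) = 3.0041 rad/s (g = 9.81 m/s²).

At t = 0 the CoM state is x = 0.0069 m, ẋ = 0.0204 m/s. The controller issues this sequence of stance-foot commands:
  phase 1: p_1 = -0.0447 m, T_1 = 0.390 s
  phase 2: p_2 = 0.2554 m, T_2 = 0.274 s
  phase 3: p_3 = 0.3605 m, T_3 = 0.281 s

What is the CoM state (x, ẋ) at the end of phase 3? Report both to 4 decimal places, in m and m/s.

x = -0.1071, ẋ = -1.1067

phase 1: p=-0.0447, T=0.390, ωT=1.171599, cosh=1.768510, sinh=1.458639; start (x,ẋ)=(0.006900, 0.020400) → end (x,ẋ)=(0.056460, 0.262183)
phase 2: p=0.2554, T=0.274, ωT=0.823123, cosh=1.358330, sinh=0.919272; start (x,ẋ)=(0.056460, 0.262183) → end (x,ẋ)=(0.065404, -0.193257)
phase 3: p=0.3605, T=0.281, ωT=0.844152, cosh=1.377963, sinh=0.948042; start (x,ẋ)=(0.065404, -0.193257) → end (x,ẋ)=(-0.107120, -1.106738)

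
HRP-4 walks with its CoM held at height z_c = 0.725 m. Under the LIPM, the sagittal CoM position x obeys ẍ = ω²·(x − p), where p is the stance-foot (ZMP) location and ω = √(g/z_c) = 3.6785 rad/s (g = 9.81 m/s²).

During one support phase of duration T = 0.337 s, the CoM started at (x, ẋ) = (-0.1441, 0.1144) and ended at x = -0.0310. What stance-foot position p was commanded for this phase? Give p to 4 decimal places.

p = -0.2174

ωT = 3.6785·0.337 = 1.239655; cosh(ωT) = 1.871952, sinh(ωT) = 1.582468
x(T) = p + (x₀−p)·cosh(ωT) + (ẋ₀/ω)·sinh(ωT) ⇒ p·(1 − cosh) = x(T) − x₀·cosh − (ẋ₀/ω)·sinh
numerator   = -0.0310 − (-0.1441)·1.871952 − (0.1144/3.6785)·1.582468 = 0.189534
denominator = 1 − 1.871952 = -0.871952
p = 0.189534 / -0.871952 = -0.2174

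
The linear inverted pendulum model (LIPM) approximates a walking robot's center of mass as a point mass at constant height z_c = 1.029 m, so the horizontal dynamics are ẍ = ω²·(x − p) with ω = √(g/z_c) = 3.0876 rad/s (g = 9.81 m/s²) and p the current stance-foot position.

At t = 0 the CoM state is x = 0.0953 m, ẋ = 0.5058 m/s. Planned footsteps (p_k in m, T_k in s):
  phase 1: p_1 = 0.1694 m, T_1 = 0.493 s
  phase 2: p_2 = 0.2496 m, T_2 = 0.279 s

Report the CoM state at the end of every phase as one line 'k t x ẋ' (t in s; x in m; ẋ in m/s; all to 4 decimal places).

1 0.4930 0.3490 0.7148
2 0.7720 0.6132 1.2951

phase 1: p=0.1694, T=0.493, ωT=1.522187, cosh=2.400234, sinh=2.182000; start (x,ẋ)=(0.095300, 0.505800) → end (x,ẋ)=(0.348990, 0.714816)
phase 2: p=0.2496, T=0.279, ωT=0.861440, cosh=1.394560, sinh=0.972007; start (x,ẋ)=(0.348990, 0.714816) → end (x,ẋ)=(0.613237, 1.295141)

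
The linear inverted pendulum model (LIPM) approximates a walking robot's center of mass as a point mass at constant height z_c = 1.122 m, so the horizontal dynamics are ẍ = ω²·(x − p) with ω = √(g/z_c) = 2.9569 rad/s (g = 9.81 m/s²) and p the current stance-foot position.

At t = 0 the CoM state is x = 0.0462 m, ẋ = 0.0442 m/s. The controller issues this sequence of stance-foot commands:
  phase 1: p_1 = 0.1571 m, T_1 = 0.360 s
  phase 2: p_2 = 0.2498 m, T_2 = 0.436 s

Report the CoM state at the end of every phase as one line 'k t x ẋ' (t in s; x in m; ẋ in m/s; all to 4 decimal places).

phase 1: p=0.1571, T=0.360, ωT=1.064484, cosh=1.622124, sinh=1.277218; start (x,ẋ)=(0.046200, 0.044200) → end (x,ẋ)=(-0.003702, -0.347128)
phase 2: p=0.2498, T=0.436, ωT=1.289208, cosh=1.952700, sinh=1.677212; start (x,ẋ)=(-0.003702, -0.347128) → end (x,ẋ)=(-0.442110, -1.935039)

1 0.3600 -0.0037 -0.3471
2 0.7960 -0.4421 -1.9350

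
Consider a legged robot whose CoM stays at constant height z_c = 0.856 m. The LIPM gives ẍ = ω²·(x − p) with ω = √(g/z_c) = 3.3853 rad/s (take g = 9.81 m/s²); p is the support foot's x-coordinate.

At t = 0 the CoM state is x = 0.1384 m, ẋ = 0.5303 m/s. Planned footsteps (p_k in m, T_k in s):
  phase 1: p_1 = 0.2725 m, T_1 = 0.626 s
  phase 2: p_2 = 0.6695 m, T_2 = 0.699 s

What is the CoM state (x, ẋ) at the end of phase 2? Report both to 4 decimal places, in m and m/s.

x = -0.4661, ẋ = -3.7073

phase 1: p=0.2725, T=0.626, ωT=2.119198, cosh=4.222292, sinh=4.102164; start (x,ẋ)=(0.138400, 0.530300) → end (x,ẋ)=(0.348886, 0.376827)
phase 2: p=0.6695, T=0.699, ωT=2.366325, cosh=5.375987, sinh=5.282162; start (x,ẋ)=(0.348886, 0.376827) → end (x,ẋ)=(-0.466145, -3.707308)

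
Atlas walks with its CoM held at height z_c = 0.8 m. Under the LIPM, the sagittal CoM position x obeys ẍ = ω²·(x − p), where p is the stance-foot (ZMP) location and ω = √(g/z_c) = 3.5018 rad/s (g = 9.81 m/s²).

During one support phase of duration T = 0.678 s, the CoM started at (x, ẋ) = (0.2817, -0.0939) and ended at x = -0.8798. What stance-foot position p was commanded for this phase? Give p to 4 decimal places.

p = 0.5123

ωT = 3.5018·0.678 = 2.374220; cosh(ωT) = 5.417861, sinh(ωT) = 5.324774
x(T) = p + (x₀−p)·cosh(ωT) + (ẋ₀/ω)·sinh(ωT) ⇒ p·(1 − cosh) = x(T) − x₀·cosh − (ẋ₀/ω)·sinh
numerator   = -0.8798 − (0.2817)·5.417861 − (-0.0939/3.5018)·5.324774 = -2.263229
denominator = 1 − 5.417861 = -4.417861
p = -2.263229 / -4.417861 = 0.5123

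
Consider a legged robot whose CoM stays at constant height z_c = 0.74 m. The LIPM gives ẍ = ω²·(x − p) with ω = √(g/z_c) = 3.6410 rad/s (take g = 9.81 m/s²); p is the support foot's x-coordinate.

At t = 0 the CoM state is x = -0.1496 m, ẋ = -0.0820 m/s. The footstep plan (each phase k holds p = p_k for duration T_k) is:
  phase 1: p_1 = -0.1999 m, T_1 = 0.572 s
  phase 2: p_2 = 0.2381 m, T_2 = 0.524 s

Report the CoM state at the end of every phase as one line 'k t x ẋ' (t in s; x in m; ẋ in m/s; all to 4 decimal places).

1 0.5720 -0.0839 0.3894
2 1.0960 -0.5183 -2.5224

phase 1: p=-0.1999, T=0.572, ωT=2.082652, cosh=4.075162, sinh=3.950563; start (x,ẋ)=(-0.149600, -0.082000) → end (x,ẋ)=(-0.083891, 0.389352)
phase 2: p=0.2381, T=0.524, ωT=1.907884, cosh=3.443604, sinh=3.295210; start (x,ẋ)=(-0.083891, 0.389352) → end (x,ẋ)=(-0.518335, -2.522430)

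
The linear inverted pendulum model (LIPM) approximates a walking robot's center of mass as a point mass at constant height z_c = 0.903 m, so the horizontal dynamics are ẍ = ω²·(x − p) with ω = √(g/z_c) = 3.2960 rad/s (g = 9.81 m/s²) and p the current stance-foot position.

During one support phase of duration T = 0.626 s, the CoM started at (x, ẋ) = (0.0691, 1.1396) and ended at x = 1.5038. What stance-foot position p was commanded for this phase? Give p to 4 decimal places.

p = 0.0372

ωT = 3.2960·0.626 = 2.063296; cosh(ωT) = 3.999454, sinh(ωT) = 3.872419
x(T) = p + (x₀−p)·cosh(ωT) + (ẋ₀/ω)·sinh(ωT) ⇒ p·(1 − cosh) = x(T) − x₀·cosh − (ẋ₀/ω)·sinh
numerator   = 1.5038 − (0.0691)·3.999454 − (1.1396/3.2960)·3.872419 = -0.111461
denominator = 1 − 3.999454 = -2.999454
p = -0.111461 / -2.999454 = 0.0372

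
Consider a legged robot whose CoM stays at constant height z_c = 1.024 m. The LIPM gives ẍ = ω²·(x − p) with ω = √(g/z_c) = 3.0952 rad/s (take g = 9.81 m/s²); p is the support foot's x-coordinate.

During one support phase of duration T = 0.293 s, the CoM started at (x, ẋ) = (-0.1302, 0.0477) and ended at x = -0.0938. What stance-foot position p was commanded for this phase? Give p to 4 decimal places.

ωT = 3.0952·0.293 = 0.906894; cosh(ωT) = 1.440197, sinh(ωT) = 1.036420
x(T) = p + (x₀−p)·cosh(ωT) + (ẋ₀/ω)·sinh(ωT) ⇒ p·(1 − cosh) = x(T) − x₀·cosh − (ẋ₀/ω)·sinh
numerator   = -0.0938 − (-0.1302)·1.440197 − (0.0477/3.0952)·1.036420 = 0.077741
denominator = 1 − 1.440197 = -0.440197
p = 0.077741 / -0.440197 = -0.1766

p = -0.1766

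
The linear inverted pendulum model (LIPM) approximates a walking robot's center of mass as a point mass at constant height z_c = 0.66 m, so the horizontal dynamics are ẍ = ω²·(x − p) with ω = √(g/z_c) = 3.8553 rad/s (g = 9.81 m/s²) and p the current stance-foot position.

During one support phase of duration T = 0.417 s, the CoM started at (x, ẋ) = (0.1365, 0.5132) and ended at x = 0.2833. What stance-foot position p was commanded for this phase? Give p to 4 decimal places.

ωT = 3.8553·0.417 = 1.607660; cosh(ωT) = 2.595737, sinh(ωT) = 2.395381
x(T) = p + (x₀−p)·cosh(ωT) + (ẋ₀/ω)·sinh(ωT) ⇒ p·(1 − cosh) = x(T) − x₀·cosh − (ẋ₀/ω)·sinh
numerator   = 0.2833 − (0.1365)·2.595737 − (0.5132/3.8553)·2.395381 = -0.389880
denominator = 1 − 2.595737 = -1.595737
p = -0.389880 / -1.595737 = 0.2443

p = 0.2443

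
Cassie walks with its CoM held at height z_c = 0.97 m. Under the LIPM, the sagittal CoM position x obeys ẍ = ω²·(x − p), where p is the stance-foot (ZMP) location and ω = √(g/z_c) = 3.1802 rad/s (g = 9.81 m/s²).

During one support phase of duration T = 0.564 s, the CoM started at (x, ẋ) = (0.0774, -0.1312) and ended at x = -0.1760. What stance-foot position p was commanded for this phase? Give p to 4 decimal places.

p = 0.1410

ωT = 3.1802·0.564 = 1.793633; cosh(ωT) = 3.088803, sinh(ωT) = 2.922448
x(T) = p + (x₀−p)·cosh(ωT) + (ẋ₀/ω)·sinh(ωT) ⇒ p·(1 − cosh) = x(T) − x₀·cosh − (ẋ₀/ω)·sinh
numerator   = -0.1760 − (0.0774)·3.088803 − (-0.1312/3.1802)·2.922448 = -0.294507
denominator = 1 − 3.088803 = -2.088803
p = -0.294507 / -2.088803 = 0.1410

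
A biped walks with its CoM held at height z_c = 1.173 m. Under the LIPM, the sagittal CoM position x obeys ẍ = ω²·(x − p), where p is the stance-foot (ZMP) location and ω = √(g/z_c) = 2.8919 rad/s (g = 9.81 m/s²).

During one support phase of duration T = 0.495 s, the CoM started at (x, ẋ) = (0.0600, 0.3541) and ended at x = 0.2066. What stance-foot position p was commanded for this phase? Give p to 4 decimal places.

p = 0.1384

ωT = 2.8919·0.495 = 1.431490; cosh(ωT) = 2.211942, sinh(ωT) = 1.972990
x(T) = p + (x₀−p)·cosh(ωT) + (ẋ₀/ω)·sinh(ωT) ⇒ p·(1 − cosh) = x(T) − x₀·cosh − (ẋ₀/ω)·sinh
numerator   = 0.2066 − (0.0600)·2.211942 − (0.3541/2.8919)·1.972990 = -0.167700
denominator = 1 − 2.211942 = -1.211942
p = -0.167700 / -1.211942 = 0.1384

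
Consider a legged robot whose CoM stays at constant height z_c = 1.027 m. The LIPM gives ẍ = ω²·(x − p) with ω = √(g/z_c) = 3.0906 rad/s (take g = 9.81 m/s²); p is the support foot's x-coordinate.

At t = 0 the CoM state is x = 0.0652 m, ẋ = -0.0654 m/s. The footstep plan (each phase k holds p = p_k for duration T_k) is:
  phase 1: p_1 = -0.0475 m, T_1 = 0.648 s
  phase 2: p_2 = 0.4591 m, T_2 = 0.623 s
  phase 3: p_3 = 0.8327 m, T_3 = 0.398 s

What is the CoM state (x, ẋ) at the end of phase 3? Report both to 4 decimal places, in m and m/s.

phase 1: p=-0.0475, T=0.648, ωT=2.002709, cosh=3.772034, sinh=3.637065; start (x,ẋ)=(0.065200, -0.065400) → end (x,ẋ)=(0.300645, 1.020137)
phase 2: p=0.4591, T=0.623, ωT=1.925444, cosh=3.502001, sinh=3.356190; start (x,ẋ)=(0.300645, 1.020137) → end (x,ẋ)=(1.011991, 1.928920)
phase 3: p=0.8327, T=0.398, ωT=1.230059, cosh=1.856853, sinh=1.564578; start (x,ẋ)=(1.011991, 1.928920) → end (x,ẋ)=(2.142109, 4.448681)

x = 2.1421, ẋ = 4.4487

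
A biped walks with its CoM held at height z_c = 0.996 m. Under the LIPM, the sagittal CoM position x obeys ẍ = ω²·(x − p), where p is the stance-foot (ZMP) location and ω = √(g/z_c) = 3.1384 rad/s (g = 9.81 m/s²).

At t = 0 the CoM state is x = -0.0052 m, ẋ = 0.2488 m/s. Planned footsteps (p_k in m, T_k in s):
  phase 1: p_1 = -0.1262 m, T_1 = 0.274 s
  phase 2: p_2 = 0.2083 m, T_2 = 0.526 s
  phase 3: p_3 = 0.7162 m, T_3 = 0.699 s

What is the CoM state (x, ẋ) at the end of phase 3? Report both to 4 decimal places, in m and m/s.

x = 1.6492, ẋ = 3.1272

phase 1: p=-0.1262, T=0.274, ωT=0.859922, cosh=1.393085, sinh=0.969890; start (x,ẋ)=(-0.005200, 0.248800) → end (x,ẋ)=(0.119252, 0.714912)
phase 2: p=0.2083, T=0.526, ωT=1.650798, cosh=2.701518, sinh=2.509621; start (x,ẋ)=(0.119252, 0.714912) → end (x,ẋ)=(0.539416, 1.229991)
phase 3: p=0.7162, T=0.699, ωT=2.193742, cosh=4.540103, sinh=4.428604; start (x,ẋ)=(0.539416, 1.229991) → end (x,ẋ)=(1.649224, 3.127205)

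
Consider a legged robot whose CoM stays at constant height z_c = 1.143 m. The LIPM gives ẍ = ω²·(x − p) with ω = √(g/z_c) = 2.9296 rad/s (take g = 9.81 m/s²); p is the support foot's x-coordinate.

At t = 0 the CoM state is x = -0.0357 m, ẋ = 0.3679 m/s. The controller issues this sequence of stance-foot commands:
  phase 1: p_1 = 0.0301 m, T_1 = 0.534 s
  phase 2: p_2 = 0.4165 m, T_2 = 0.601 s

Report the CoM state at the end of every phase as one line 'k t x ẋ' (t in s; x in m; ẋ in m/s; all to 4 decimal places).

phase 1: p=0.0301, T=0.534, ωT=1.564406, cosh=2.494524, sinh=2.285312; start (x,ẋ)=(-0.035700, 0.367900) → end (x,ẋ)=(0.152950, 0.477201)
phase 2: p=0.4165, T=0.601, ωT=1.760690, cosh=2.994187, sinh=2.822260; start (x,ẋ)=(0.152950, 0.477201) → end (x,ẋ)=(0.087100, -0.750223)

1 0.5340 0.1530 0.4772
2 1.1350 0.0871 -0.7502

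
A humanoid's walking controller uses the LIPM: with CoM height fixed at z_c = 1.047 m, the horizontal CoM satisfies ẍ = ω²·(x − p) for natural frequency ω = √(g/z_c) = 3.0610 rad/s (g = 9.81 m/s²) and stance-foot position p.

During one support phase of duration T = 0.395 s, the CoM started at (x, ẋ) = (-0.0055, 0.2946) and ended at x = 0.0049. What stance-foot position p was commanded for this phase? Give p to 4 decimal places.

p = 0.1600

ωT = 3.0610·0.395 = 1.209095; cosh(ωT) = 1.824459, sinh(ωT) = 1.525992
x(T) = p + (x₀−p)·cosh(ωT) + (ẋ₀/ω)·sinh(ωT) ⇒ p·(1 − cosh) = x(T) − x₀·cosh − (ẋ₀/ω)·sinh
numerator   = 0.0049 − (-0.0055)·1.824459 − (0.2946/3.0610)·1.525992 = -0.131932
denominator = 1 − 1.824459 = -0.824459
p = -0.131932 / -0.824459 = 0.1600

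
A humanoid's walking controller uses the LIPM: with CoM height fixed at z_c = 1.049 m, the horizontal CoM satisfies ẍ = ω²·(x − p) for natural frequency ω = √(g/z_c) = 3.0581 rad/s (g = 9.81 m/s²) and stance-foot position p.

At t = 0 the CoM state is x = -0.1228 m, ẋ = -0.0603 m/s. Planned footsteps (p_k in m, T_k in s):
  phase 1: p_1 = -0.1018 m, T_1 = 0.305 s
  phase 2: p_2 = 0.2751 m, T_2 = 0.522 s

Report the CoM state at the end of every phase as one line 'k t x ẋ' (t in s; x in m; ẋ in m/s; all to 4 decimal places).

phase 1: p=-0.1018, T=0.305, ωT=0.932720, cosh=1.467448, sinh=1.073966; start (x,ẋ)=(-0.122800, -0.060300) → end (x,ẋ)=(-0.153793, -0.157457)
phase 2: p=0.2751, T=0.522, ωT=1.596328, cosh=2.568759, sinh=2.366120; start (x,ẋ)=(-0.153793, -0.157457) → end (x,ẋ)=(-0.948451, -3.507867)

1 0.3050 -0.1538 -0.1575
2 0.8270 -0.9485 -3.5079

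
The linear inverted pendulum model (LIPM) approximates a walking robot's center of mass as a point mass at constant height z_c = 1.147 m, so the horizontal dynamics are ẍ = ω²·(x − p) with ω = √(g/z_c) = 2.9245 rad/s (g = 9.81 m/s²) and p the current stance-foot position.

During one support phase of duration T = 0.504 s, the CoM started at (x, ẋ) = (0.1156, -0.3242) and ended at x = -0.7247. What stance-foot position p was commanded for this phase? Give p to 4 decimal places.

p = 0.5864

ωT = 2.9245·0.504 = 1.473948; cosh(ωT) = 2.297730, sinh(ωT) = 2.068710
x(T) = p + (x₀−p)·cosh(ωT) + (ẋ₀/ω)·sinh(ωT) ⇒ p·(1 − cosh) = x(T) − x₀·cosh − (ẋ₀/ω)·sinh
numerator   = -0.7247 − (0.1156)·2.297730 − (-0.3242/2.9245)·2.068710 = -0.760987
denominator = 1 − 2.297730 = -1.297730
p = -0.760987 / -1.297730 = 0.5864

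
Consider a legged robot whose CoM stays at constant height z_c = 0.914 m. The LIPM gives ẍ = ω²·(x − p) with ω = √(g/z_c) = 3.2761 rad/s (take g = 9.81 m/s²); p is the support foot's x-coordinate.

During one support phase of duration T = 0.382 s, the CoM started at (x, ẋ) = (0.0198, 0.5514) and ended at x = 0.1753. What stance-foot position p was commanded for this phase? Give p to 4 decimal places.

ωT = 3.2761·0.382 = 1.251470; cosh(ωT) = 1.890781, sinh(ωT) = 1.604697
x(T) = p + (x₀−p)·cosh(ωT) + (ẋ₀/ω)·sinh(ωT) ⇒ p·(1 − cosh) = x(T) − x₀·cosh − (ẋ₀/ω)·sinh
numerator   = 0.1753 − (0.0198)·1.890781 − (0.5514/3.2761)·1.604697 = -0.132224
denominator = 1 − 1.890781 = -0.890781
p = -0.132224 / -0.890781 = 0.1484

p = 0.1484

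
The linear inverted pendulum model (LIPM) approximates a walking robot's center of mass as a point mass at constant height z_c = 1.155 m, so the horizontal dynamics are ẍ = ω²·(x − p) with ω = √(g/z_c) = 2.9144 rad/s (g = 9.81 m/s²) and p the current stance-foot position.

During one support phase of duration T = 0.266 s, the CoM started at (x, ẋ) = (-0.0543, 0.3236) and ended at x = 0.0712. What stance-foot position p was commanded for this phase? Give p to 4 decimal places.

p = -0.1510

ωT = 2.9144·0.266 = 0.775230; cosh(ωT) = 1.315845, sinh(ωT) = 0.855247
x(T) = p + (x₀−p)·cosh(ωT) + (ẋ₀/ω)·sinh(ωT) ⇒ p·(1 − cosh) = x(T) − x₀·cosh − (ẋ₀/ω)·sinh
numerator   = 0.0712 − (-0.0543)·1.315845 − (0.3236/2.9144)·0.855247 = 0.047688
denominator = 1 − 1.315845 = -0.315845
p = 0.047688 / -0.315845 = -0.1510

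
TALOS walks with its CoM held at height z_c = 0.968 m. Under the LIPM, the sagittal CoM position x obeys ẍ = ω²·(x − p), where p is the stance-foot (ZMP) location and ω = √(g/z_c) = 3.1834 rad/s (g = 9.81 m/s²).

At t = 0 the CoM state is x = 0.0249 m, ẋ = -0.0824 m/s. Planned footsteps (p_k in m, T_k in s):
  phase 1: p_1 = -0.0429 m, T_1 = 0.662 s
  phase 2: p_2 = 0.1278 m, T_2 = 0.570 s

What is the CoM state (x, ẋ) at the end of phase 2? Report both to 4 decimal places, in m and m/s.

x = 0.6493, ẋ = 1.7427

phase 1: p=-0.0429, T=0.662, ωT=2.107411, cosh=4.174232, sinh=4.052680; start (x,ẋ)=(0.024900, -0.082400) → end (x,ẋ)=(0.135212, 0.530752)
phase 2: p=0.1278, T=0.570, ωT=1.814538, cosh=3.150576, sinh=2.987663; start (x,ẋ)=(0.135212, 0.530752) → end (x,ẋ)=(0.649270, 1.742671)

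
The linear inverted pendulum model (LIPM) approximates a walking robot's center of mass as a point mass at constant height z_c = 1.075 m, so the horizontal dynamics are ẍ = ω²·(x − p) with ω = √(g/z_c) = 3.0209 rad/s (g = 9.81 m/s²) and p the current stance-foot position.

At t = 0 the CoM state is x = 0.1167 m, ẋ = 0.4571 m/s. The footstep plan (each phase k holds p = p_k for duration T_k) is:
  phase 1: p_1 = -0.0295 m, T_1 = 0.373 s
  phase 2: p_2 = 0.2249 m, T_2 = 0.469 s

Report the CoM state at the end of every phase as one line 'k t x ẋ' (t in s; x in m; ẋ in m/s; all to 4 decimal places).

phase 1: p=-0.0295, T=0.373, ωT=1.126796, cosh=1.704911, sinh=1.380841; start (x,ẋ)=(0.116700, 0.457100) → end (x,ẋ)=(0.428697, 1.389171)
phase 2: p=0.2249, T=0.469, ωT=1.416802, cosh=2.183200, sinh=1.940712; start (x,ẋ)=(0.428697, 1.389171) → end (x,ẋ)=(1.562272, 4.227637)

1 0.3730 0.4287 1.3892
2 0.8420 1.5623 4.2276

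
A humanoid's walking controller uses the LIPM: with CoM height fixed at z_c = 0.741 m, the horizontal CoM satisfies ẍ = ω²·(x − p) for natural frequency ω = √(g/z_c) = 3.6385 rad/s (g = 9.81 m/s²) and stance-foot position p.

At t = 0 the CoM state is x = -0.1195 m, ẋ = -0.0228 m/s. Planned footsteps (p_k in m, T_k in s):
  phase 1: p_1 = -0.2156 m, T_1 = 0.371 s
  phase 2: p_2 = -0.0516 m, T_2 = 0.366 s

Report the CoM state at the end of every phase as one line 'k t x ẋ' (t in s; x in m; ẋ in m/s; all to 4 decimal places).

phase 1: p=-0.2156, T=0.371, ωT=1.349884, cosh=2.058123, sinh=1.798853; start (x,ẋ)=(-0.119500, -0.022800) → end (x,ẋ)=(-0.029087, 0.582061)
phase 2: p=-0.0516, T=0.366, ωT=1.331691, cosh=2.025736, sinh=1.761706; start (x,ẋ)=(-0.029087, 0.582061) → end (x,ẋ)=(0.275832, 1.323414)

1 0.3710 -0.0291 0.5821
2 0.7370 0.2758 1.3234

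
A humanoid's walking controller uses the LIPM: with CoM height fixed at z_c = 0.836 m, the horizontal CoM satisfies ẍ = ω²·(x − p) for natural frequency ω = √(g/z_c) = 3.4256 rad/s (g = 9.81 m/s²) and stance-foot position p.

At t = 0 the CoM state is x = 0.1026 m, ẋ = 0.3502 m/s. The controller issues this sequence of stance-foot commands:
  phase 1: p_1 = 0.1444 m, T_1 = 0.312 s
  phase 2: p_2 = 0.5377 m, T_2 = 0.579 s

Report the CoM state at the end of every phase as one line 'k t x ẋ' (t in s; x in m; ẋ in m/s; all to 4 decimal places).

1 0.3120 0.2077 0.3861
2 0.8910 -0.2825 -2.6010

phase 1: p=0.1444, T=0.312, ωT=1.068787, cosh=1.627635, sinh=1.284211; start (x,ẋ)=(0.102600, 0.350200) → end (x,ẋ)=(0.207650, 0.386112)
phase 2: p=0.5377, T=0.579, ωT=1.983422, cosh=3.702585, sinh=3.564988; start (x,ẋ)=(0.207650, 0.386112) → end (x,ẋ)=(-0.282516, -2.601032)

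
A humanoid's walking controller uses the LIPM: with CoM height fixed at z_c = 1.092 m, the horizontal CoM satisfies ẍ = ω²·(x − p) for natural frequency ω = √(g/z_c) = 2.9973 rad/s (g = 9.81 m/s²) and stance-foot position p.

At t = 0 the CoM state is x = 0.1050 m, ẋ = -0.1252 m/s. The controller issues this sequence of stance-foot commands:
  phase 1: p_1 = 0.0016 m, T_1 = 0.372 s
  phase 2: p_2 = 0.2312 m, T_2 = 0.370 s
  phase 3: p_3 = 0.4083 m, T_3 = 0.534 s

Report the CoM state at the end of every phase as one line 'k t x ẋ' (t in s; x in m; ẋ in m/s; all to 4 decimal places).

phase 1: p=0.0016, T=0.372, ωT=1.114996, cosh=1.688736, sinh=1.360819; start (x,ẋ)=(0.105000, -0.125200) → end (x,ẋ)=(0.119373, 0.210316)
phase 2: p=0.2312, T=0.370, ωT=1.109001, cosh=1.680608, sinh=1.350720; start (x,ẋ)=(0.119373, 0.210316) → end (x,ẋ)=(0.138040, -0.099275)
phase 3: p=0.4083, T=0.534, ωT=1.600558, cosh=2.578791, sinh=2.377007; start (x,ẋ)=(0.138040, -0.099275) → end (x,ẋ)=(-0.367374, -2.181504)

1 0.3720 0.1194 0.2103
2 0.7420 0.1380 -0.0993
3 1.2760 -0.3674 -2.1815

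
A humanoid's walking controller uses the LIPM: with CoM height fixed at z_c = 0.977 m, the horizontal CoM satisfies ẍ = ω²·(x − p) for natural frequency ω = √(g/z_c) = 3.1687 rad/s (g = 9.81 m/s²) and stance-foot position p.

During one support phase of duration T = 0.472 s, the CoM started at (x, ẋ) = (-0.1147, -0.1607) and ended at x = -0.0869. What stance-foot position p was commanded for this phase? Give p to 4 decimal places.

ωT = 3.1687·0.472 = 1.495626; cosh(ωT) = 2.343119, sinh(ωT) = 2.119011
x(T) = p + (x₀−p)·cosh(ωT) + (ẋ₀/ω)·sinh(ωT) ⇒ p·(1 − cosh) = x(T) − x₀·cosh − (ẋ₀/ω)·sinh
numerator   = -0.0869 − (-0.1147)·2.343119 − (-0.1607/3.1687)·2.119011 = 0.289321
denominator = 1 − 2.343119 = -1.343119
p = 0.289321 / -1.343119 = -0.2154

p = -0.2154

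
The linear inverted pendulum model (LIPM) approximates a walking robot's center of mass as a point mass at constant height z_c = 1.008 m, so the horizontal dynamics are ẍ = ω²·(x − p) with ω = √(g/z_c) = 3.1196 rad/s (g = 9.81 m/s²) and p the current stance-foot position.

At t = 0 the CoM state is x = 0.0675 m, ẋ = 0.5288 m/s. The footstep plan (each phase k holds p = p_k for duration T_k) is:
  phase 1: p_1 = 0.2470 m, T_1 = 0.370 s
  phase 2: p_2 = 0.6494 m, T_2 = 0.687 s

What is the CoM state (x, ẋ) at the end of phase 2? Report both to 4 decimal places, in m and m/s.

x = -1.2313, ẋ = -5.6794

phase 1: p=0.2470, T=0.370, ωT=1.154252, cosh=1.743472, sinh=1.428178; start (x,ẋ)=(0.067500, 0.528800) → end (x,ẋ)=(0.176136, 0.122213)
phase 2: p=0.6494, T=0.687, ωT=2.143165, cosh=4.321833, sinh=4.204550; start (x,ẋ)=(0.176136, 0.122213) → end (x,ẋ)=(-1.231251, -5.679391)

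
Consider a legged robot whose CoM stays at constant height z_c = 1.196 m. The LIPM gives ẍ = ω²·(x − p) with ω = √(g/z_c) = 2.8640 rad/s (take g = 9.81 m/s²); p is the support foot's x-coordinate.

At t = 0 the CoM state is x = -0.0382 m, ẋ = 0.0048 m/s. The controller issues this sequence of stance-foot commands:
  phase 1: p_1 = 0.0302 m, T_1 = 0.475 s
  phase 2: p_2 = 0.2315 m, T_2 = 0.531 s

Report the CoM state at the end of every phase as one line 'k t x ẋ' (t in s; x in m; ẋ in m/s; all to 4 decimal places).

phase 1: p=0.0302, T=0.475, ωT=1.360400, cosh=2.077155, sinh=1.820597; start (x,ẋ)=(-0.038200, 0.004800) → end (x,ẋ)=(-0.108826, -0.346680)
phase 2: p=0.2315, T=0.531, ωT=1.520784, cosh=2.397176, sinh=2.178635; start (x,ẋ)=(-0.108826, -0.346680) → end (x,ẋ)=(-0.848040, -2.954556)

1 0.4750 -0.1088 -0.3467
2 1.0060 -0.8480 -2.9546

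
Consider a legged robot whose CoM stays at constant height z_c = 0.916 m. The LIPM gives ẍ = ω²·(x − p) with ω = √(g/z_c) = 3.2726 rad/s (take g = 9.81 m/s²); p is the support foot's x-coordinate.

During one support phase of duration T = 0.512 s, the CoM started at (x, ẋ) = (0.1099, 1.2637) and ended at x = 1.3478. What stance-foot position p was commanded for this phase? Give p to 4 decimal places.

p = -0.0276

ωT = 3.2726·0.512 = 1.675571; cosh(ωT) = 2.764523, sinh(ωT) = 2.577322
x(T) = p + (x₀−p)·cosh(ωT) + (ẋ₀/ω)·sinh(ωT) ⇒ p·(1 − cosh) = x(T) − x₀·cosh − (ẋ₀/ω)·sinh
numerator   = 1.3478 − (0.1099)·2.764523 − (1.2637/3.2726)·2.577322 = 0.048757
denominator = 1 − 2.764523 = -1.764523
p = 0.048757 / -1.764523 = -0.0276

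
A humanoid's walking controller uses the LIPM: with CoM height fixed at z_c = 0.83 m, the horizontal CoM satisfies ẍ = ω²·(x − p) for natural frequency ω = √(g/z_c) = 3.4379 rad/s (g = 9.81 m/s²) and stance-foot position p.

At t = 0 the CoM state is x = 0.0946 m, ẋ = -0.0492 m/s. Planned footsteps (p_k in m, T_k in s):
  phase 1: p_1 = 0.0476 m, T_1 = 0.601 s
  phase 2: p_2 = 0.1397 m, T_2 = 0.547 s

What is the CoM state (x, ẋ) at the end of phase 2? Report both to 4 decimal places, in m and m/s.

phase 1: p=0.0476, T=0.601, ωT=2.066178, cosh=4.010630, sinh=3.883961; start (x,ẋ)=(0.094600, -0.049200) → end (x,ẋ)=(0.180516, 0.430252)
phase 2: p=0.1397, T=0.547, ωT=1.880531, cosh=3.354748, sinh=3.202239; start (x,ẋ)=(0.180516, 0.430252) → end (x,ẋ)=(0.677387, 1.892731)

x = 0.6774, ẋ = 1.8927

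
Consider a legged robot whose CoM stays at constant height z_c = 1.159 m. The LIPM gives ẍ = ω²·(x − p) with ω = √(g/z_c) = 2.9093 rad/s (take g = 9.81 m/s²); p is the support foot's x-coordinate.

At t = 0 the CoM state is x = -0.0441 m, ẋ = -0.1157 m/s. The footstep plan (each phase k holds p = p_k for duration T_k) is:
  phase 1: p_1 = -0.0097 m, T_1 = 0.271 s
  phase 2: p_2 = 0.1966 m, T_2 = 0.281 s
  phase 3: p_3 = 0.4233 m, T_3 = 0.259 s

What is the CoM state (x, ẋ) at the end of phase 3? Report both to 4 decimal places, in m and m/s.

x = -0.7809, ẋ = -3.0697

phase 1: p=-0.0097, T=0.271, ωT=0.788420, cosh=1.327240, sinh=0.872678; start (x,ẋ)=(-0.044100, -0.115700) → end (x,ẋ)=(-0.090063, -0.240899)
phase 2: p=0.1966, T=0.281, ωT=0.817513, cosh=1.353195, sinh=0.911666; start (x,ẋ)=(-0.090063, -0.240899) → end (x,ẋ)=(-0.266799, -1.086302)
phase 3: p=0.4233, T=0.259, ωT=0.753509, cosh=1.297577, sinh=0.826864; start (x,ẋ)=(-0.266799, -1.086302) → end (x,ẋ)=(-0.780899, -3.069660)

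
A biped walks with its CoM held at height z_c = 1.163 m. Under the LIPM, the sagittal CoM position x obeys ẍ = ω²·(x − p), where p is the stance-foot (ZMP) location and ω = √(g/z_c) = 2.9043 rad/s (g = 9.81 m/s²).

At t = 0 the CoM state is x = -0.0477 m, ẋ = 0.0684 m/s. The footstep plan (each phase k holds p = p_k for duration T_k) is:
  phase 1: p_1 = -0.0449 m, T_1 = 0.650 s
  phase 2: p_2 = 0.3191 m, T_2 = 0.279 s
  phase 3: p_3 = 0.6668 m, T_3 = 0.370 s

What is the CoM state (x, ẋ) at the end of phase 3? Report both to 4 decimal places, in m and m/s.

phase 1: p=-0.0449, T=0.650, ωT=1.887795, cosh=3.378097, sinh=3.226692; start (x,ẋ)=(-0.047700, 0.068400) → end (x,ẋ)=(0.021634, 0.204822)
phase 2: p=0.3191, T=0.279, ωT=0.810300, cosh=1.346653, sinh=0.901929; start (x,ẋ)=(0.021634, 0.204822) → end (x,ẋ)=(-0.017876, -0.503379)
phase 3: p=0.6668, T=0.370, ωT=1.074591, cosh=1.635116, sinh=1.293679; start (x,ẋ)=(-0.017876, -0.503379) → end (x,ẋ)=(-0.676948, -3.395569)

x = -0.6769, ẋ = -3.3956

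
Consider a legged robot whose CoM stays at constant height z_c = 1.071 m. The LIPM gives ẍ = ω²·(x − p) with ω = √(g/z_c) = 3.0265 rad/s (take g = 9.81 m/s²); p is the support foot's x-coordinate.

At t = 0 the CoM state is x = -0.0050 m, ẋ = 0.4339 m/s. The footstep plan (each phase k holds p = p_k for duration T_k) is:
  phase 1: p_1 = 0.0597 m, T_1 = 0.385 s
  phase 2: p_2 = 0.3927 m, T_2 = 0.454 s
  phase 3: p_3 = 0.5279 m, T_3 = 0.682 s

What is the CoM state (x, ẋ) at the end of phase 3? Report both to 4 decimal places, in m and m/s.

x = -1.2764, ẋ = -5.3701

phase 1: p=0.0597, T=0.385, ωT=1.165202, cosh=1.759216, sinh=1.447356; start (x,ẋ)=(-0.005000, 0.433900) → end (x,ẋ)=(0.153382, 0.479910)
phase 2: p=0.3927, T=0.454, ωT=1.374031, cosh=2.102165, sinh=1.849081; start (x,ẋ)=(0.153382, 0.479910) → end (x,ẋ)=(0.182821, -0.330432)
phase 3: p=0.5279, T=0.682, ωT=2.064073, cosh=4.002464, sinh=3.875528; start (x,ẋ)=(0.182821, -0.330432) → end (x,ẋ)=(-1.276394, -5.370071)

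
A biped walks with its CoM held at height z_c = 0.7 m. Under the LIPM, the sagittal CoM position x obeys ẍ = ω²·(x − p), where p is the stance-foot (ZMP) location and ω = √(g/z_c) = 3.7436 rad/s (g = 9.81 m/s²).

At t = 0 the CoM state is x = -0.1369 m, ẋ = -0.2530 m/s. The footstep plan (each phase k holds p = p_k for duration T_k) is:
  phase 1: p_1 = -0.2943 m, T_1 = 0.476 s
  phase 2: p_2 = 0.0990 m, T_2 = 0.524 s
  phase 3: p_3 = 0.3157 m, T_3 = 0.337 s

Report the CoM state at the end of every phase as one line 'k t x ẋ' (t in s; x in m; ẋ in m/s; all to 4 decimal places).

phase 1: p=-0.2943, T=0.476, ωT=1.781954, cosh=3.054881, sinh=2.886572; start (x,ẋ)=(-0.136900, -0.253000) → end (x,ẋ)=(-0.008542, 0.928006)
phase 2: p=0.0990, T=0.524, ωT=1.961646, cosh=3.625826, sinh=3.485199; start (x,ẋ)=(-0.008542, 0.928006) → end (x,ẋ)=(0.573022, 1.961667)
phase 3: p=0.3157, T=0.337, ωT=1.261593, cosh=1.907123, sinh=1.623920; start (x,ẋ)=(0.573022, 1.961667) → end (x,ẋ)=(1.657388, 5.305479)

1 0.4760 -0.0085 0.9280
2 1.0000 0.5730 1.9617
3 1.3370 1.6574 5.3055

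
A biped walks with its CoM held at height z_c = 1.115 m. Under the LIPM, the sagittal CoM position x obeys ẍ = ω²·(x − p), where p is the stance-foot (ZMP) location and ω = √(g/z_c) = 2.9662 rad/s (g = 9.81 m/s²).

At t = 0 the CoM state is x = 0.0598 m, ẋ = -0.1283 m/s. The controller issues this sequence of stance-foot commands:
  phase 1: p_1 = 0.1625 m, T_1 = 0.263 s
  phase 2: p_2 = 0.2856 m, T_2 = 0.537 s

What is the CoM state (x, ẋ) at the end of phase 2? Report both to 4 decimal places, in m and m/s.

x = -0.8154, ẋ = -3.1750

phase 1: p=0.1625, T=0.263, ωT=0.780111, cosh=1.320034, sinh=0.861679; start (x,ẋ)=(0.059800, -0.128300) → end (x,ẋ)=(-0.010339, -0.431853)
phase 2: p=0.2856, T=0.537, ωT=1.592849, cosh=2.560543, sinh=2.357198; start (x,ẋ)=(-0.010339, -0.431853) → end (x,ẋ)=(-0.815351, -3.174957)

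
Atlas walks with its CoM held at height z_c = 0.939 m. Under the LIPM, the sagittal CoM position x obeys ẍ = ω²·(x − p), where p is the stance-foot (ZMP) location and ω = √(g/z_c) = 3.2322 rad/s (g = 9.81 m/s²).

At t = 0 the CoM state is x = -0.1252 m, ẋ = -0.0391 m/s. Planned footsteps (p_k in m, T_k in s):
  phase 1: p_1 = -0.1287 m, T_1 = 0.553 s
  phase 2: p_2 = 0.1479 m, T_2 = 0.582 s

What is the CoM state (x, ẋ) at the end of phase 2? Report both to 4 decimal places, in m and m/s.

phase 1: p=-0.1287, T=0.553, ωT=1.787407, cosh=3.070667, sinh=2.903273; start (x,ẋ)=(-0.125200, -0.039100) → end (x,ẋ)=(-0.153074, -0.087219)
phase 2: p=0.1479, T=0.582, ωT=1.881140, cosh=3.356699, sinh=3.204283; start (x,ẋ)=(-0.153074, -0.087219) → end (x,ẋ)=(-0.948844, -3.409918)

x = -0.9488, ẋ = -3.4099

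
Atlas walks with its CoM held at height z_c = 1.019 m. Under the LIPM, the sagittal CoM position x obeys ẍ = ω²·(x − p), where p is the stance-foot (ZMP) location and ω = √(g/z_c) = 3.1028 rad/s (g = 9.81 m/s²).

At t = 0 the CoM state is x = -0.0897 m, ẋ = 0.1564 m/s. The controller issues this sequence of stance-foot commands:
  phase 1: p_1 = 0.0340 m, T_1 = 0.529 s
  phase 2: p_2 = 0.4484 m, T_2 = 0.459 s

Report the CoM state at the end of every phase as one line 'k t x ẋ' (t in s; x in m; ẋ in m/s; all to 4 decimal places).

1 0.5290 -0.1720 -0.5347
2 0.9880 -1.2523 -4.9422

phase 1: p=0.0340, T=0.529, ωT=1.641381, cosh=2.678004, sinh=2.484291; start (x,ẋ)=(-0.089700, 0.156400) → end (x,ẋ)=(-0.172046, -0.534672)
phase 2: p=0.4484, T=0.459, ωT=1.424185, cosh=2.197588, sinh=1.956883; start (x,ẋ)=(-0.172046, -0.534672) → end (x,ẋ)=(-1.252292, -4.942221)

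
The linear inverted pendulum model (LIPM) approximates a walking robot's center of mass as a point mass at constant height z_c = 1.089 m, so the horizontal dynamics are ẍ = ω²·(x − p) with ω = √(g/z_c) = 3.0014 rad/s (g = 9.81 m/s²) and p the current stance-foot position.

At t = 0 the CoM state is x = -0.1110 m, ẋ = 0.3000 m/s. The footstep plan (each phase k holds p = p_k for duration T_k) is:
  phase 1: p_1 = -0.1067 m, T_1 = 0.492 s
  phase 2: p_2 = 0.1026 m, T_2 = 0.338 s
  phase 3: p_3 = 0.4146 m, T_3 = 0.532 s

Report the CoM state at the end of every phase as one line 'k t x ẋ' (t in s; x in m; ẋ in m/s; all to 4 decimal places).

phase 1: p=-0.1067, T=0.492, ωT=1.476689, cosh=2.303408, sinh=2.075016; start (x,ẋ)=(-0.111000, 0.300000) → end (x,ẋ)=(0.090800, 0.664242)
phase 2: p=0.1026, T=0.338, ωT=1.014473, cosh=1.560252, sinh=1.197658; start (x,ẋ)=(0.090800, 0.664242) → end (x,ẋ)=(0.349244, 0.993969)
phase 3: p=0.4146, T=0.532, ωT=1.596745, cosh=2.569745, sinh=2.367190; start (x,ẋ)=(0.349244, 0.993969) → end (x,ẋ)=(1.030590, 2.089899)

1 0.4920 0.0908 0.6642
2 0.8300 0.3492 0.9940
3 1.3620 1.0306 2.0899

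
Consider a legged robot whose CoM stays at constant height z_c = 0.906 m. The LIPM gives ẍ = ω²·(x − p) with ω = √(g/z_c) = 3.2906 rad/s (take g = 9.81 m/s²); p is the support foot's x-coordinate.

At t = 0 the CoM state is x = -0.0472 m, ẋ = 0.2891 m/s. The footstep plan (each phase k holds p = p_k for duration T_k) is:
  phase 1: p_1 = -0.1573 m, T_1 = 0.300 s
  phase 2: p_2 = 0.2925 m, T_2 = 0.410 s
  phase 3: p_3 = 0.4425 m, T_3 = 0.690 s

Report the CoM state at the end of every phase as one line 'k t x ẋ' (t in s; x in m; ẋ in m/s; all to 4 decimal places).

1 0.3000 0.1125 0.8604
2 0.7100 0.3922 0.7049
3 1.4000 1.2225 2.6566

phase 1: p=-0.1573, T=0.300, ωT=0.987180, cosh=1.528141, sinh=1.155515; start (x,ẋ)=(-0.047200, 0.289100) → end (x,ẋ)=(0.112468, 0.860423)
phase 2: p=0.2925, T=0.410, ωT=1.349146, cosh=2.056797, sinh=1.797335; start (x,ẋ)=(0.112468, 0.860423) → end (x,ẋ)=(0.392175, 0.704948)
phase 3: p=0.4425, T=0.690, ωT=2.270514, cosh=4.893818, sinh=4.790559; start (x,ẋ)=(0.392175, 0.704948) → end (x,ẋ)=(1.222506, 2.656578)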